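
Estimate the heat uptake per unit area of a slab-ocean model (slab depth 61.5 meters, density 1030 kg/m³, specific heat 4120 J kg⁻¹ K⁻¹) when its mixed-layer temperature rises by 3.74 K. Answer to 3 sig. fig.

9.76×10^8

Areal heat capacity C = ρ c_p D = 1030 × 4120 × 61.5 = 2.61×10^8 J/(m²·K).
ΔQ = C ΔT = 2.61×10^8 × 3.74 = 9.76×10^8 J/m².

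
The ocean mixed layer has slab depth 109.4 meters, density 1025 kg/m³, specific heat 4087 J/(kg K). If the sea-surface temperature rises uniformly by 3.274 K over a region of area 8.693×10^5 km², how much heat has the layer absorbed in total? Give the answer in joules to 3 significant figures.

1.30×10^21 J

Areal heat capacity C = ρ c_p D = 1025 × 4087 × 109.4 = 4.58×10^8 J/(m²·K).
Heat per unit area: q = C ΔT = 4.58×10^8 × 3.274 = 1.50×10^9 J/m².
Total heat: Q = q × A = 1.50×10^9 × (8.693×10^5 × 10⁶ m²) = 1.30×10^21 J.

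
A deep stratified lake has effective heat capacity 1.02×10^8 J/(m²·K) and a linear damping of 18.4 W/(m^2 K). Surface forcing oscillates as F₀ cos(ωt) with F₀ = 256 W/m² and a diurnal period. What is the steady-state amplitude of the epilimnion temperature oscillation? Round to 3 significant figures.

Areal heat capacity C = 1.02×10^8 J/(m²·K) (given).
Angular frequency ω = 2π / T = 2π / 86400 s = 7.27×10^-5 s⁻¹.
√((Cω)² + λ²) = √((7420)² + 18.4²) = 7420 W/(m²·K).
Amplitude A = F₀ / √((Cω)²+λ²) = 256 / 7420 = 0.0345 K.

0.0345 K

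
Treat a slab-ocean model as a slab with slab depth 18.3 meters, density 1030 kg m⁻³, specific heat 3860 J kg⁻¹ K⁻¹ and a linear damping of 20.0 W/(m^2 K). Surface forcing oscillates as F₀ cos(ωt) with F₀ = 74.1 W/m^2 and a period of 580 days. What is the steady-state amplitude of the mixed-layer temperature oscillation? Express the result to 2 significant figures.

Areal heat capacity C = ρ c_p D = 1030 × 3860 × 18.3 = 7.28×10^7 J m⁻² K⁻¹.
Angular frequency ω = 2π / T = 2π / 5.01×10^7 s = 1.25×10^-7 s⁻¹.
√((Cω)² + λ²) = √((9.12)² + 20.0²) = 22.0 W/(m²·K).
Amplitude A = F₀ / √((Cω)²+λ²) = 74.1 / 22.0 = 3.37 K.

3.4 K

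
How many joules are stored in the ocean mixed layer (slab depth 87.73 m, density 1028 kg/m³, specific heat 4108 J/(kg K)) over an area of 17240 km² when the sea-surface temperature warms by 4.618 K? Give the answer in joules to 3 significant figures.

2.95×10^19 J

Areal heat capacity C = ρ c_p D = 1028 × 4108 × 87.73 = 3.70×10^8 J/(m²·K).
Heat per unit area: q = C ΔT = 3.70×10^8 × 4.618 = 1.71×10^9 J/m².
Total heat: Q = q × A = 1.71×10^9 × (17240 × 10⁶ m²) = 2.95×10^19 J.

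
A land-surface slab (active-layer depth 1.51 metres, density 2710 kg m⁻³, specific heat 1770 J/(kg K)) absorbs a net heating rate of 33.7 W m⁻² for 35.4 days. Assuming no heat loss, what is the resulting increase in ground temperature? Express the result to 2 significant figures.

Areal heat capacity C = ρ c_p D = 2710 × 1770 × 1.51 = 7.24×10^6 J m⁻² K⁻¹.
Net heat input Q = F Δt = 33.7 × (35.4 days × 86400 s/day) = 1.03×10^8 J/m².
ΔT = Q / C = 1.03×10^8 / 7.24×10^6 = 14.2 K.

14 K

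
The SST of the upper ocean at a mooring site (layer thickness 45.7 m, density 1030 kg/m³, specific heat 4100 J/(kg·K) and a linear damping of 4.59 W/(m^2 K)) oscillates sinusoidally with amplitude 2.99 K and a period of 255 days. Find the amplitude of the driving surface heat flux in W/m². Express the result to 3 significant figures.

165

Areal heat capacity C = ρ c_p D = 1030 × 4100 × 45.7 = 1.93×10^8 J m⁻² K⁻¹.
ω = 2π / 2.20×10^7 s = 2.85×10^-7 s⁻¹.
√((Cω)² + λ²) = √((55.0)² + 4.59²) = 55.2 W/(m²·K).
F₀ = A × √((Cω)²+λ²) = 2.99 × 55.2 = 165 W/m².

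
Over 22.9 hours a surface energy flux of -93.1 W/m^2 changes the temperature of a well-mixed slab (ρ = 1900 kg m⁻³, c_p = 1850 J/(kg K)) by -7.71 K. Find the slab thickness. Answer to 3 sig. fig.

0.283 m

Heat input Q = F Δt = -93.1 × 82400 s = -7.68×10^6 J/m².
Required areal heat capacity C = Q / ΔT = 9.95×10^5 J/(m²·K).
Depth D = C / (ρ c_p) = 9.95×10^5 / (1900 × 1850) = 0.283 m.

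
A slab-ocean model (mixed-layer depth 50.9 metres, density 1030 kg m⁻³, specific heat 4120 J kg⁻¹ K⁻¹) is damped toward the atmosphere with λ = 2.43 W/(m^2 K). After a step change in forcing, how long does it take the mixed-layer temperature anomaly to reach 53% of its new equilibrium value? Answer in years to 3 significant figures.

2.13 years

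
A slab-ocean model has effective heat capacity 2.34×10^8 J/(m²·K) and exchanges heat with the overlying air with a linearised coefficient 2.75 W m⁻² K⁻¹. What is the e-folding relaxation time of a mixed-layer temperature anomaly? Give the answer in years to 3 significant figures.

Areal heat capacity C = 2.34×10^8 J/(m²·K) (given).
Relaxation time τ = C / λ = 2.34×10^8 / 2.75 = 8.51×10^7 s.
In years: 8.51×10^7 s / (3.156×10^7 s/year) = 2.70 years.

2.70 years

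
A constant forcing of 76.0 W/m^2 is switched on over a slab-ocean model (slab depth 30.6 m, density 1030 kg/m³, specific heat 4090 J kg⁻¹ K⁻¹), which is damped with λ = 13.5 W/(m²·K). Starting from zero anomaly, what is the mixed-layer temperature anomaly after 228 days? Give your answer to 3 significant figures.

Areal heat capacity C = ρ c_p D = 1030 × 4090 × 30.6 = 1.29×10^8 J/(m^2 K).
τ = C / λ = 1.29×10^8 / 13.5 = 9.55×10^6 s.
Equilibrium anomaly ΔT_eq = F / λ = 76.0 / 13.5 = 5.63 K.
t = 228 days = 1.97×10^7 s, so t/τ = 2.06.
ΔT(t) = ΔT_eq (1 − e^(−t/τ)) = 5.63 × (1 − e^−2.06) = 4.91 K.

4.91 K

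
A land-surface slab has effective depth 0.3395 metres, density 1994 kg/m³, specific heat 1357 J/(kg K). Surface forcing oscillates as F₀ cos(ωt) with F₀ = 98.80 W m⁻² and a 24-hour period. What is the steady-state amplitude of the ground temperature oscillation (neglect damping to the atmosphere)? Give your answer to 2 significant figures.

1.5 K

Areal heat capacity C = ρ c_p D = 1994 × 1357 × 0.3395 = 9.19×10^5 J/(m^2 K).
Angular frequency ω = 2π / T = 2π / 86400 s = 7.27×10^-5 s⁻¹.
Cω = 9.19×10^5 × 7.27×10^-5 = 66.8 W/(m²·K).
Amplitude A = F₀ / (Cω) = 98.80 / 66.8 = 1.48 K.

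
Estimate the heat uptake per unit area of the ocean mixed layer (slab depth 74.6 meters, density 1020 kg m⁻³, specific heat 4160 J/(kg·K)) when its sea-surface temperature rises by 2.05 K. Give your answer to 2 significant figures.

6.5×10^8

Areal heat capacity C = ρ c_p D = 1020 × 4160 × 74.6 = 3.17×10^8 J m⁻² K⁻¹.
ΔQ = C ΔT = 3.17×10^8 × 2.05 = 6.49×10^8 J/m².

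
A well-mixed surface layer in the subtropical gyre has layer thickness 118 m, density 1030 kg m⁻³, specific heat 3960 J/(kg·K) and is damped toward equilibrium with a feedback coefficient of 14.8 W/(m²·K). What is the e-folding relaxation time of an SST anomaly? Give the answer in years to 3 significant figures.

1.03 years

Areal heat capacity C = ρ c_p D = 1030 × 3960 × 118 = 4.81×10^8 J/(m²·K).
Relaxation time τ = C / λ = 4.81×10^8 / 14.8 = 3.25×10^7 s.
In years: 3.25×10^7 s / (3.156×10^7 s/year) = 1.03 years.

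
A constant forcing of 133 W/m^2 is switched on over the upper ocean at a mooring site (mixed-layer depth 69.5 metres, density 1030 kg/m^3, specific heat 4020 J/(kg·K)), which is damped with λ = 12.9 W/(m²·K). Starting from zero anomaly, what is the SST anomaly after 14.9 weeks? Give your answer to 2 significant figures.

3.4 K

Areal heat capacity C = ρ c_p D = 1030 × 4020 × 69.5 = 2.88×10^8 J/(m^2 K).
τ = C / λ = 2.88×10^8 / 12.9 = 2.23×10^7 s.
Equilibrium anomaly ΔT_eq = F / λ = 133 / 12.9 = 10.3 K.
t = 14.9 weeks = 9.01×10^6 s, so t/τ = 0.404.
ΔT(t) = ΔT_eq (1 − e^(−t/τ)) = 10.3 × (1 − e^−0.404) = 3.43 K.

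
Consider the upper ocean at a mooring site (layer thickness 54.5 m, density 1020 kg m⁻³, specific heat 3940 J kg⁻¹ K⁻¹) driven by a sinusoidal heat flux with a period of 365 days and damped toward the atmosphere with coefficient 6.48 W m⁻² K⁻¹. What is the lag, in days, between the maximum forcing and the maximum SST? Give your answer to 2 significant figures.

83 days

Areal heat capacity C = ρ c_p D = 1020 × 3940 × 54.5 = 2.19×10^8 J/(m²·K).
ω = 2π / 3.15×10^7 s = 1.99×10^-7 s⁻¹.
Phase lag φ = arctan(Cω/λ) = arctan(43.6/6.48) = 1.42 rad.
Time lag = φ / ω = 1.42 / 1.99×10^-7 = 7.14×10^6 s = 82.7 days.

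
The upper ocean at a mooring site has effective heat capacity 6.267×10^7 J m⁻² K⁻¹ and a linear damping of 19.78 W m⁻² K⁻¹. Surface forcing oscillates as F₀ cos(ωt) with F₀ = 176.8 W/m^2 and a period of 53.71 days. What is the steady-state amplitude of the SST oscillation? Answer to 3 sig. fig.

2.03 K

Areal heat capacity C = 6.267×10^7 J m⁻² K⁻¹ (given).
Angular frequency ω = 2π / T = 2π / 4.64×10^6 s = 1.35×10^-6 s⁻¹.
√((Cω)² + λ²) = √((84.9)² + 19.78²) = 87.1 W/(m²·K).
Amplitude A = F₀ / √((Cω)²+λ²) = 176.8 / 87.1 = 2.03 K.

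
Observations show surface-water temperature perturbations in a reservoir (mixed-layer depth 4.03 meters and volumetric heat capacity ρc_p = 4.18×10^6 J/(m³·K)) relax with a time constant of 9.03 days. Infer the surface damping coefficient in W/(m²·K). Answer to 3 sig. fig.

Areal heat capacity C = ρc_p × D = 4.18×10^6 × 4.03 = 1.68×10^7 J m⁻² K⁻¹.
τ = 9.03 days = 7.80×10^5 s.
λ = C / τ = 1.68×10^7 / 7.80×10^5 = 21.6 W/(m²·K).

21.6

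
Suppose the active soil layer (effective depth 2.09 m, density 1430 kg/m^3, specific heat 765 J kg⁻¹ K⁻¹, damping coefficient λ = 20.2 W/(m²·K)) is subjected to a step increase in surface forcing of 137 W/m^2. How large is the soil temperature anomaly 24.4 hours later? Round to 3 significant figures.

3.66 K

Areal heat capacity C = ρ c_p D = 1430 × 765 × 2.09 = 2.29×10^6 J/(m^2 K).
τ = C / λ = 2.29×10^6 / 20.2 = 1.13×10^5 s.
Equilibrium anomaly ΔT_eq = F / λ = 137 / 20.2 = 6.78 K.
t = 24.4 hours = 87800 s, so t/τ = 0.776.
ΔT(t) = ΔT_eq (1 − e^(−t/τ)) = 6.78 × (1 − e^−0.776) = 3.66 K.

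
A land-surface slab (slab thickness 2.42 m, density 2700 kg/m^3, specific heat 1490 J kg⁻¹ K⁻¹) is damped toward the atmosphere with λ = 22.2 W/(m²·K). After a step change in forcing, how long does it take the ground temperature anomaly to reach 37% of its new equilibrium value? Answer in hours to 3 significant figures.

56.3 hours

Areal heat capacity C = ρ c_p D = 2700 × 1490 × 2.42 = 9.74×10^6 J/(m²·K).
τ = C / λ = 9.74×10^6 / 22.2 = 4.39×10^5 s.
Fraction reached: 1 − e^(−t/τ) = 0.37 ⇒ t = −τ ln(1 − 0.37) = τ × 0.462.
t = 2.03×10^5 s = 56.3 hours.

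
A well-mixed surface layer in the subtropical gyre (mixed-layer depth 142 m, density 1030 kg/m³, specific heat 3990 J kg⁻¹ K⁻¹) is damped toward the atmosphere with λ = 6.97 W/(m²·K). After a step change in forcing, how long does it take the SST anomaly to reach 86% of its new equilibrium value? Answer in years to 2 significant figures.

5.2 years

Areal heat capacity C = ρ c_p D = 1030 × 3990 × 142 = 5.84×10^8 J/(m^2 K).
τ = C / λ = 5.84×10^8 / 6.97 = 8.37×10^7 s.
Fraction reached: 1 − e^(−t/τ) = 0.86 ⇒ t = −τ ln(1 − 0.86) = τ × 1.97.
t = 1.65×10^8 s = 5.22 years.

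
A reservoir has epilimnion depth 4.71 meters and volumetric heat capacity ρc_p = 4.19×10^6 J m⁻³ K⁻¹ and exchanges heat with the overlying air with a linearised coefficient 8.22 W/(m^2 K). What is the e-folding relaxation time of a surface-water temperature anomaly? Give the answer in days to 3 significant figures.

27.8 days

Areal heat capacity C = ρc_p × D = 4.19×10^6 × 4.71 = 1.97×10^7 J/(m²·K).
Relaxation time τ = C / λ = 1.97×10^7 / 8.22 = 2.40×10^6 s.
In days: 2.40×10^6 s / (86400 s/day) = 27.8 days.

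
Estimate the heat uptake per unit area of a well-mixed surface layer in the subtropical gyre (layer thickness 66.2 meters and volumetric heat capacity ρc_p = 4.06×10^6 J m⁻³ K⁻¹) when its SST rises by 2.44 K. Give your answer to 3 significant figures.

Areal heat capacity C = ρc_p × D = 4.06×10^6 × 66.2 = 2.69×10^8 J m⁻² K⁻¹.
ΔQ = C ΔT = 2.69×10^8 × 2.44 = 6.56×10^8 J/m².

6.56×10^8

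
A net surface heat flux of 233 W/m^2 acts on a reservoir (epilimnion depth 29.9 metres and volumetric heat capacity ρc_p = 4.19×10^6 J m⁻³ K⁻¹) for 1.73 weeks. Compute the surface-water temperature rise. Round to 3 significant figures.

1.95 K

Areal heat capacity C = ρc_p × D = 4.19×10^6 × 29.9 = 1.25×10^8 J/(m²·K).
Net heat input Q = F Δt = 233 × (1.73 weeks × 6.048×10^5 s/week) = 2.44×10^8 J/m².
ΔT = Q / C = 2.44×10^8 / 1.25×10^8 = 1.95 K.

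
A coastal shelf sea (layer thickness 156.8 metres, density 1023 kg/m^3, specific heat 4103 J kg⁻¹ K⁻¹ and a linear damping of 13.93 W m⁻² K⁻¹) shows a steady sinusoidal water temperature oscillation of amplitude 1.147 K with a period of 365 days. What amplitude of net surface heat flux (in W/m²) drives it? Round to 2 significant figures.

Areal heat capacity C = ρ c_p D = 1023 × 4103 × 156.8 = 6.58×10^8 J m⁻² K⁻¹.
ω = 2π / 3.15×10^7 s = 1.99×10^-7 s⁻¹.
√((Cω)² + λ²) = √((131)² + 13.93²) = 132 W/(m²·K).
F₀ = A × √((Cω)²+λ²) = 1.147 × 132 = 151 W/m².

150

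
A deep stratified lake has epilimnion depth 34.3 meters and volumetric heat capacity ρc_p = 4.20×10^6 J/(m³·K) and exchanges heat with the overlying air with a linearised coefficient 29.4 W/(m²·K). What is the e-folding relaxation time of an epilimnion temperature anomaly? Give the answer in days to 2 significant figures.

Areal heat capacity C = ρc_p × D = 4.20×10^6 × 34.3 = 1.44×10^8 J m⁻² K⁻¹.
Relaxation time τ = C / λ = 1.44×10^8 / 29.4 = 4.90×10^6 s.
In days: 4.90×10^6 s / (86400 s/day) = 56.7 days.

57 days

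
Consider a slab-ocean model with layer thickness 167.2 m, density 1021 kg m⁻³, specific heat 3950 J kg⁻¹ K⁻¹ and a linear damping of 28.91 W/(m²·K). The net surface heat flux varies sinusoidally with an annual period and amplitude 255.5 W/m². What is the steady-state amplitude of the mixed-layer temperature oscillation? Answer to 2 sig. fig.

Areal heat capacity C = ρ c_p D = 1021 × 3950 × 167.2 = 6.74×10^8 J m⁻² K⁻¹.
Angular frequency ω = 2π / T = 2π / 3.15×10^7 s = 1.99×10^-7 s⁻¹.
√((Cω)² + λ²) = √((134)² + 28.91²) = 137 W/(m²·K).
Amplitude A = F₀ / √((Cω)²+λ²) = 255.5 / 137 = 1.86 K.

1.9 K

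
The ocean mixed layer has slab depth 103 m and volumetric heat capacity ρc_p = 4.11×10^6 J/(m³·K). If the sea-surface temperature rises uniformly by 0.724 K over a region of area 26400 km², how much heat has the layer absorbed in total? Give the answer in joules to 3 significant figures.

Areal heat capacity C = ρc_p × D = 4.11×10^6 × 103 = 4.23×10^8 J m⁻² K⁻¹.
Heat per unit area: q = C ΔT = 4.23×10^8 × 0.724 = 3.06×10^8 J/m².
Total heat: Q = q × A = 3.06×10^8 × (26400 × 10⁶ m²) = 8.09×10^18 J.

8.09×10^18 J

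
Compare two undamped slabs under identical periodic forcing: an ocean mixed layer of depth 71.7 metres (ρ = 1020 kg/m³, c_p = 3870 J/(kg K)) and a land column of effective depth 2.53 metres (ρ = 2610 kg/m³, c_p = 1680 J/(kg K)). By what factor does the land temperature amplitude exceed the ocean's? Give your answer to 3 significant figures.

25.5

C_ocean = 1020 × 3870 × 71.7 = 2.83×10^8 J/(m²·K).
C_land = 2610 × 1680 × 2.53 = 1.11×10^7 J/(m²·K).
Undamped amplitude ∝ 1/C, so A_land/A_ocean = C_ocean/C_land = 25.5.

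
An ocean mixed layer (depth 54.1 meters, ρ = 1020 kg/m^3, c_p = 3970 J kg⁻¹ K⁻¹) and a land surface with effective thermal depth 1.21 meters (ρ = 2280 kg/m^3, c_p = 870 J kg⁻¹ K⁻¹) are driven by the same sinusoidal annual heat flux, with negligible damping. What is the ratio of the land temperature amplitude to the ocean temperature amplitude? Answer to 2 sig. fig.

C_ocean = 1020 × 3970 × 54.1 = 2.19×10^8 J/(m²·K).
C_land = 2280 × 870 × 1.21 = 2.40×10^6 J/(m²·K).
Undamped amplitude ∝ 1/C, so A_land/A_ocean = C_ocean/C_land = 91.3.

91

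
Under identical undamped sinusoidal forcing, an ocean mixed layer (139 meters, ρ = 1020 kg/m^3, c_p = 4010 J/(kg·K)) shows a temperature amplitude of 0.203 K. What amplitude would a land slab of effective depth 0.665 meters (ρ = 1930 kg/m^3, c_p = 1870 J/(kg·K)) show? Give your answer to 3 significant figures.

48.1 K

C_ocean = 5.69×10^8 J/(m²·K); C_land = 2.40×10^6 J/(m²·K).
A ∝ 1/C ⇒ A_land = A_ocean × C_ocean/C_land = 0.203 × 237 = 48.1 K.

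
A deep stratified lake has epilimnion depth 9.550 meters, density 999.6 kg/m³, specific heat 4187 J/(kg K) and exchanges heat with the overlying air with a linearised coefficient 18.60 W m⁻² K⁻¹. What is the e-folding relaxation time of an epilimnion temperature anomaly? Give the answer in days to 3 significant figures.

Areal heat capacity C = ρ c_p D = 999.6 × 4187 × 9.550 = 4.00×10^7 J/(m²·K).
Relaxation time τ = C / λ = 4.00×10^7 / 18.60 = 2.15×10^6 s.
In days: 2.15×10^6 s / (86400 s/day) = 24.9 days.

24.9 days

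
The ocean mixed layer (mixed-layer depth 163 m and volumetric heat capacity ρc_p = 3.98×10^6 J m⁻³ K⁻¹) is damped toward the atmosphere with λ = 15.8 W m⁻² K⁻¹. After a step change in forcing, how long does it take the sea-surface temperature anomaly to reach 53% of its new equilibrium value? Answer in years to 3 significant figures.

0.982 years

Areal heat capacity C = ρc_p × D = 3.98×10^6 × 163 = 6.49×10^8 J/(m^2 K).
τ = C / λ = 6.49×10^8 / 15.8 = 4.11×10^7 s.
Fraction reached: 1 − e^(−t/τ) = 0.53 ⇒ t = −τ ln(1 − 0.53) = τ × 0.755.
t = 3.10×10^7 s = 0.982 years.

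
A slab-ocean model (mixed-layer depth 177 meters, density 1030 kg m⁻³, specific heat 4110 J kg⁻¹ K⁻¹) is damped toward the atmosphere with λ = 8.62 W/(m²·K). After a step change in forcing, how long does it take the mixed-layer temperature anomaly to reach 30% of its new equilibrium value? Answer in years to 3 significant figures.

0.982 years

Areal heat capacity C = ρ c_p D = 1030 × 4110 × 177 = 7.49×10^8 J/(m²·K).
τ = C / λ = 7.49×10^8 / 8.62 = 8.69×10^7 s.
Fraction reached: 1 − e^(−t/τ) = 0.30 ⇒ t = −τ ln(1 − 0.30) = τ × 0.357.
t = 3.10×10^7 s = 0.982 years.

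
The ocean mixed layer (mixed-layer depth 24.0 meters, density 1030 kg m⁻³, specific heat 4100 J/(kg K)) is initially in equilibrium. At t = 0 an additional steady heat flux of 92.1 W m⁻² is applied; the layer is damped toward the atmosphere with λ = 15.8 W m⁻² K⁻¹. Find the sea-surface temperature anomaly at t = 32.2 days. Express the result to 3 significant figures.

Areal heat capacity C = ρ c_p D = 1030 × 4100 × 24.0 = 1.01×10^8 J/(m^2 K).
τ = C / λ = 1.01×10^8 / 15.8 = 6.41×10^6 s.
Equilibrium anomaly ΔT_eq = F / λ = 92.1 / 15.8 = 5.83 K.
t = 32.2 days = 2.78×10^6 s, so t/τ = 0.434.
ΔT(t) = ΔT_eq (1 − e^(−t/τ)) = 5.83 × (1 − e^−0.434) = 2.05 K.

2.05 K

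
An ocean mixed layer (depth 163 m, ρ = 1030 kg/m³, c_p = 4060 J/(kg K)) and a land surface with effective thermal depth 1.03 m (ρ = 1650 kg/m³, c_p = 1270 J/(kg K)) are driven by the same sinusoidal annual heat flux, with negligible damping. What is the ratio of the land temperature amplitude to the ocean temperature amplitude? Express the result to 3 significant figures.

316

C_ocean = 1030 × 4060 × 163 = 6.82×10^8 J/(m²·K).
C_land = 1650 × 1270 × 1.03 = 2.16×10^6 J/(m²·K).
Undamped amplitude ∝ 1/C, so A_land/A_ocean = C_ocean/C_land = 316.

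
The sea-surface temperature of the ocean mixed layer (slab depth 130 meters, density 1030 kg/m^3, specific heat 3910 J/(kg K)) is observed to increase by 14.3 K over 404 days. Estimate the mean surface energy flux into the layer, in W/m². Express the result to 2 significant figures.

Areal heat capacity C = ρ c_p D = 1030 × 3910 × 130 = 5.24×10^8 J/(m^2 K).
Required heat per unit area: Q = C ΔT = 5.24×10^8 × 14.3 = 7.49×10^9 J/m².
Flux F = Q / Δt = 7.49×10^9 / 3.49×10^7 s = 214 W/m².

210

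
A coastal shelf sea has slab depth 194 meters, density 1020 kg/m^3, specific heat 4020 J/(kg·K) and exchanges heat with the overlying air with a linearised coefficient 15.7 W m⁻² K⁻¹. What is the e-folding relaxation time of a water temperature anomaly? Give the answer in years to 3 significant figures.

Areal heat capacity C = ρ c_p D = 1020 × 4020 × 194 = 7.95×10^8 J/(m^2 K).
Relaxation time τ = C / λ = 7.95×10^8 / 15.7 = 5.07×10^7 s.
In years: 5.07×10^7 s / (3.156×10^7 s/year) = 1.61 years.

1.61 years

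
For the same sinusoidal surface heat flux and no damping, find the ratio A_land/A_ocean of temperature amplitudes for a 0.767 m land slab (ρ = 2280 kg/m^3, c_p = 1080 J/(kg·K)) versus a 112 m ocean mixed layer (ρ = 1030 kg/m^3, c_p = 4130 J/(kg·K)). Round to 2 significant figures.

250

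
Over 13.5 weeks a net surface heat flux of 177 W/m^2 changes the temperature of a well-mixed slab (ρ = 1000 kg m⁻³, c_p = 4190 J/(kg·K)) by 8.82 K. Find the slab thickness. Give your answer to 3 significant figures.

39.1 m

Heat input Q = F Δt = 177 × 8.16×10^6 s = 1.45×10^9 J/m².
Required areal heat capacity C = Q / ΔT = 1.64×10^8 J/(m²·K).
Depth D = C / (ρ c_p) = 1.64×10^8 / (1000 × 4190) = 39.1 m.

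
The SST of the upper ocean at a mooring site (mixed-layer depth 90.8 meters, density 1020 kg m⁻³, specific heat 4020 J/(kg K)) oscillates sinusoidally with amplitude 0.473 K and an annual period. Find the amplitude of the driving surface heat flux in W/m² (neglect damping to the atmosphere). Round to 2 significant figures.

Areal heat capacity C = ρ c_p D = 1020 × 4020 × 90.8 = 3.72×10^8 J/(m^2 K).
ω = 2π / 3.15×10^7 s = 1.99×10^-7 s⁻¹.
Cω = 3.72×10^8 × 1.99×10^-7 = 74.2 W/(m²·K).
F₀ = A × Cω = 0.473 × 74.2 = 35.1 W/m².

35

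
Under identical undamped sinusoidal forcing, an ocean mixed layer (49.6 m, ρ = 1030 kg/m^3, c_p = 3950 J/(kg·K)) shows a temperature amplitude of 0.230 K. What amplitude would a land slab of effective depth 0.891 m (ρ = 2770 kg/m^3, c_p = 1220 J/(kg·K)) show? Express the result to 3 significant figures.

15.4 K

C_ocean = 2.02×10^8 J/(m²·K); C_land = 3.01×10^6 J/(m²·K).
A ∝ 1/C ⇒ A_land = A_ocean × C_ocean/C_land = 0.230 × 67.0 = 15.4 K.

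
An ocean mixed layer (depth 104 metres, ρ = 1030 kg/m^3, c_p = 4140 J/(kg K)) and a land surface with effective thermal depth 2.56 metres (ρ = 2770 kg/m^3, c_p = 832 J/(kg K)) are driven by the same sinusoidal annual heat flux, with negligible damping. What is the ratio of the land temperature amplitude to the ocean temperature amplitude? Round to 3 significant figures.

C_ocean = 1030 × 4140 × 104 = 4.43×10^8 J/(m²·K).
C_land = 2770 × 832 × 2.56 = 5.90×10^6 J/(m²·K).
Undamped amplitude ∝ 1/C, so A_land/A_ocean = C_ocean/C_land = 75.2.

75.2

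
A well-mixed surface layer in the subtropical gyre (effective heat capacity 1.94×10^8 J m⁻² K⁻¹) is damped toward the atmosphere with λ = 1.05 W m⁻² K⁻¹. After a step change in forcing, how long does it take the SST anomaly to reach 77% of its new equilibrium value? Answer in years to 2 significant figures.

Areal heat capacity C = 1.94×10^8 J m⁻² K⁻¹ (given).
τ = C / λ = 1.94×10^8 / 1.05 = 1.85×10^8 s.
Fraction reached: 1 − e^(−t/τ) = 0.77 ⇒ t = −τ ln(1 − 0.77) = τ × 1.47.
t = 2.72×10^8 s = 8.60 years.

8.6 years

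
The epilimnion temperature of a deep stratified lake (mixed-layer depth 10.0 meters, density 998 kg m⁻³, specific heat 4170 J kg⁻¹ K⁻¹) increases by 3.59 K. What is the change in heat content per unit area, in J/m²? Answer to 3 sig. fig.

1.49×10^8

Areal heat capacity C = ρ c_p D = 998 × 4170 × 10.0 = 4.16×10^7 J/(m^2 K).
ΔQ = C ΔT = 4.16×10^7 × 3.59 = 1.49×10^8 J/m².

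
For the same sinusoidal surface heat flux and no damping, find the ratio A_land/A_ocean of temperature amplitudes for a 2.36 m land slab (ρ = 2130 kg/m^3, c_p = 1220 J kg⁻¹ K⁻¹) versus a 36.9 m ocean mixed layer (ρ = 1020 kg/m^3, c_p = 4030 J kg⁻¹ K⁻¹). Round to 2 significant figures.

25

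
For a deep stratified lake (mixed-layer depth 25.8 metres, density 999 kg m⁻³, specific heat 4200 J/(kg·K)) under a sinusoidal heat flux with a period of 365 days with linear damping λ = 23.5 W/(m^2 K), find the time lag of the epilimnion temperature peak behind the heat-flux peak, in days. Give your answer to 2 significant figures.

43 days

Areal heat capacity C = ρ c_p D = 999 × 4200 × 25.8 = 1.08×10^8 J/(m²·K).
ω = 2π / 3.15×10^7 s = 1.99×10^-7 s⁻¹.
Phase lag φ = arctan(Cω/λ) = arctan(21.6/23.5) = 0.743 rad.
Time lag = φ / ω = 0.743 / 1.99×10^-7 = 3.73×10^6 s = 43.1 days.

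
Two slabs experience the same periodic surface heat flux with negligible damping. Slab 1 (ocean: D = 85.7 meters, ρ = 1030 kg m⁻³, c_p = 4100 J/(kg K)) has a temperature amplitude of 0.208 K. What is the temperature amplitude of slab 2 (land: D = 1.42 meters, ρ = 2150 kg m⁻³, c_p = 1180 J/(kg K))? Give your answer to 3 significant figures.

20.9 K

C_ocean = 3.62×10^8 J/(m²·K); C_land = 3.60×10^6 J/(m²·K).
A ∝ 1/C ⇒ A_land = A_ocean × C_ocean/C_land = 0.208 × 100 = 20.9 K.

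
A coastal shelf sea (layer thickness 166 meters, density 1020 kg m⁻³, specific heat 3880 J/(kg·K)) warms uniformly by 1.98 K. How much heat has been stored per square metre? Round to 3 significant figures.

Areal heat capacity C = ρ c_p D = 1020 × 3880 × 166 = 6.57×10^8 J/(m²·K).
ΔQ = C ΔT = 6.57×10^8 × 1.98 = 1.30×10^9 J/m².

1.30×10^9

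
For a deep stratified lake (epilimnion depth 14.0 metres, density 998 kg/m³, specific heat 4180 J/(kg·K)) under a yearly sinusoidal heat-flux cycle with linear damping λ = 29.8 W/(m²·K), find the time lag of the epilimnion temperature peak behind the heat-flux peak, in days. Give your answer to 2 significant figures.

22 days

Areal heat capacity C = ρ c_p D = 998 × 4180 × 14.0 = 5.84×10^7 J/(m^2 K).
ω = 2π / 3.15×10^7 s = 1.99×10^-7 s⁻¹.
Phase lag φ = arctan(Cω/λ) = arctan(11.6/29.8) = 0.372 rad.
Time lag = φ / ω = 0.372 / 1.99×10^-7 = 1.87×10^6 s = 21.6 days.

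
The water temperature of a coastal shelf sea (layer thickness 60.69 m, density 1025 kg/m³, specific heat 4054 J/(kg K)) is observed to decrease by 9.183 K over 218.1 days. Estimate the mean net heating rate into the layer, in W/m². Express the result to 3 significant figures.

Areal heat capacity C = ρ c_p D = 1025 × 4054 × 60.69 = 2.52×10^8 J/(m²·K).
Required heat per unit area: Q = C ΔT = 2.52×10^8 × -9.183 = -2.32×10^9 J/m².
Flux F = Q / Δt = -2.32×10^9 / 1.88×10^7 s = -123 W/m².

-123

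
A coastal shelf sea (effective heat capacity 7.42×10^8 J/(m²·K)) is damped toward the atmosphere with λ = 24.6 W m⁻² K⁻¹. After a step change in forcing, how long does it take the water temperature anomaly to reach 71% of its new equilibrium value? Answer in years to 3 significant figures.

1.18 years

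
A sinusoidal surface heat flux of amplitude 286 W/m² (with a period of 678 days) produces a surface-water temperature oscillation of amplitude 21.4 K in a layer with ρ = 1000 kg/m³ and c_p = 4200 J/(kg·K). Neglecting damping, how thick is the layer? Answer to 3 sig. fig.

29.7 m

ω = 2π / 5.86×10^7 s = 1.07×10^-7 s⁻¹.
Required C = F₀ / (A ω) = 286 / (21.4 × 1.07×10^-7) = 1.25×10^8 J/(m²·K).
D = C / (ρ c_p) = 1.25×10^8 / (1000 × 4200) = 29.7 m.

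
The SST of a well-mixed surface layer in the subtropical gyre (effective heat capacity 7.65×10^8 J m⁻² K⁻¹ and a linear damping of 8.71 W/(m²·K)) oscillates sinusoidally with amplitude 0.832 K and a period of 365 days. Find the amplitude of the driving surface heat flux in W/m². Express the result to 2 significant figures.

Areal heat capacity C = 7.65×10^8 J m⁻² K⁻¹ (given).
ω = 2π / 3.15×10^7 s = 1.99×10^-7 s⁻¹.
√((Cω)² + λ²) = √((152)² + 8.71²) = 153 W/(m²·K).
F₀ = A × √((Cω)²+λ²) = 0.832 × 153 = 127 W/m².

130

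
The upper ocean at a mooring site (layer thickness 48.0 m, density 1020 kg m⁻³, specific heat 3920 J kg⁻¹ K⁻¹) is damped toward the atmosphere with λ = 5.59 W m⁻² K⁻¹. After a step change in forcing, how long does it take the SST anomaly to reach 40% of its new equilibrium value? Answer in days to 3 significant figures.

203 days

Areal heat capacity C = ρ c_p D = 1020 × 3920 × 48.0 = 1.92×10^8 J/(m²·K).
τ = C / λ = 1.92×10^8 / 5.59 = 3.43×10^7 s.
Fraction reached: 1 − e^(−t/τ) = 0.40 ⇒ t = −τ ln(1 − 0.40) = τ × 0.511.
t = 1.75×10^7 s = 203 days.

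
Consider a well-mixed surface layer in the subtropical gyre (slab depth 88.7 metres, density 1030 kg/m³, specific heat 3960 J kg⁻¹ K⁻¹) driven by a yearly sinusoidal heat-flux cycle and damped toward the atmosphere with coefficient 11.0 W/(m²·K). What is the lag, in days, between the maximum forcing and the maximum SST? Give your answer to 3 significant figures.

Areal heat capacity C = ρ c_p D = 1030 × 3960 × 88.7 = 3.62×10^8 J/(m^2 K).
ω = 2π / 3.15×10^7 s = 1.99×10^-7 s⁻¹.
Phase lag φ = arctan(Cω/λ) = arctan(72.1/11.0) = 1.42 rad.
Time lag = φ / ω = 1.42 / 1.99×10^-7 = 7.12×10^6 s = 82.5 days.

82.5 days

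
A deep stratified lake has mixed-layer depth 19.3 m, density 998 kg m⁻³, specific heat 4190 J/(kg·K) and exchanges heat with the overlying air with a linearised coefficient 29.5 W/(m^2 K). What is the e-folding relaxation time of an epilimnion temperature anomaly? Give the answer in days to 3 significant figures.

31.7 days

Areal heat capacity C = ρ c_p D = 998 × 4190 × 19.3 = 8.07×10^7 J/(m^2 K).
Relaxation time τ = C / λ = 8.07×10^7 / 29.5 = 2.74×10^6 s.
In days: 2.74×10^6 s / (86400 s/day) = 31.7 days.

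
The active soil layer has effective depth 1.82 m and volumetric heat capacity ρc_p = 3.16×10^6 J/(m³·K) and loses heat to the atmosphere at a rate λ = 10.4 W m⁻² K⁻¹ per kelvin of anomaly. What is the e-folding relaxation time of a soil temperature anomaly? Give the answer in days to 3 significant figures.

6.40 days

Areal heat capacity C = ρc_p × D = 3.16×10^6 × 1.82 = 5.75×10^6 J m⁻² K⁻¹.
Relaxation time τ = C / λ = 5.75×10^6 / 10.4 = 5.53×10^5 s.
In days: 5.53×10^5 s / (86400 s/day) = 6.40 days.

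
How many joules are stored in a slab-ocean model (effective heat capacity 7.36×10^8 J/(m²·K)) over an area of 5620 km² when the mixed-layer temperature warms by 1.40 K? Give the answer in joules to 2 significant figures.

Areal heat capacity C = 7.36×10^8 J/(m²·K) (given).
Heat per unit area: q = C ΔT = 7.36×10^8 × 1.40 = 1.03×10^9 J/m².
Total heat: Q = q × A = 1.03×10^9 × (5620 × 10⁶ m²) = 5.79×10^18 J.

5.8×10^18 J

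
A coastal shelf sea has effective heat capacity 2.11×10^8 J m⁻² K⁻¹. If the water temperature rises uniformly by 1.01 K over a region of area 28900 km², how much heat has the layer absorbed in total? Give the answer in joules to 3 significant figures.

6.16×10^18 J

Areal heat capacity C = 2.11×10^8 J m⁻² K⁻¹ (given).
Heat per unit area: q = C ΔT = 2.11×10^8 × 1.01 = 2.13×10^8 J/m².
Total heat: Q = q × A = 2.13×10^8 × (28900 × 10⁶ m²) = 6.16×10^18 J.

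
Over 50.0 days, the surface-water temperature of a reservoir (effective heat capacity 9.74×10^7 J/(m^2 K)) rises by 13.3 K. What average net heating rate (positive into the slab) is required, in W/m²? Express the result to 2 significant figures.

300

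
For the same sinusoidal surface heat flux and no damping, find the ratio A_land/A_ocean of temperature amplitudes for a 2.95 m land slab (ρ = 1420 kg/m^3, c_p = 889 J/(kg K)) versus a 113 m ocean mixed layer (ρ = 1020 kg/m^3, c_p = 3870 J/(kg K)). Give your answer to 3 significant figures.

120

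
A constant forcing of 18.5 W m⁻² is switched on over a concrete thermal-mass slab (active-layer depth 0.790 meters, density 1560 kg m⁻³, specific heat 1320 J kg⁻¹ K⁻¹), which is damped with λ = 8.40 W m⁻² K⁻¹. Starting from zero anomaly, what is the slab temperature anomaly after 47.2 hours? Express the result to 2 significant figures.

Areal heat capacity C = ρ c_p D = 1560 × 1320 × 0.790 = 1.63×10^6 J/(m^2 K).
τ = C / λ = 1.63×10^6 / 8.40 = 1.94×10^5 s.
Equilibrium anomaly ΔT_eq = F / λ = 18.5 / 8.40 = 2.20 K.
t = 47.2 hours = 1.70×10^5 s, so t/τ = 0.877.
ΔT(t) = ΔT_eq (1 − e^(−t/τ)) = 2.20 × (1 − e^−0.877) = 1.29 K.

1.3 K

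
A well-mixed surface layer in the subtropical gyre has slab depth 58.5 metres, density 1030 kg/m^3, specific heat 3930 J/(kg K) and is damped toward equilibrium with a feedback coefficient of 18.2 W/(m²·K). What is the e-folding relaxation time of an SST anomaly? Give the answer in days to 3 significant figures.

Areal heat capacity C = ρ c_p D = 1030 × 3930 × 58.5 = 2.37×10^8 J m⁻² K⁻¹.
Relaxation time τ = C / λ = 2.37×10^8 / 18.2 = 1.30×10^7 s.
In days: 1.30×10^7 s / (86400 s/day) = 151 days.

151 days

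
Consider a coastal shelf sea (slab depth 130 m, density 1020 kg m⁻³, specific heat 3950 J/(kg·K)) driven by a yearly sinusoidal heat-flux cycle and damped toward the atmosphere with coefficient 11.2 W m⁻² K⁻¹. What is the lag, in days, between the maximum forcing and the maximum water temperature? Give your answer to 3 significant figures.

Areal heat capacity C = ρ c_p D = 1020 × 3950 × 130 = 5.24×10^8 J/(m²·K).
ω = 2π / 3.15×10^7 s = 1.99×10^-7 s⁻¹.
Phase lag φ = arctan(Cω/λ) = arctan(104/11.2) = 1.46 rad.
Time lag = φ / ω = 1.46 / 1.99×10^-7 = 7.35×10^6 s = 85.0 days.

85.0 days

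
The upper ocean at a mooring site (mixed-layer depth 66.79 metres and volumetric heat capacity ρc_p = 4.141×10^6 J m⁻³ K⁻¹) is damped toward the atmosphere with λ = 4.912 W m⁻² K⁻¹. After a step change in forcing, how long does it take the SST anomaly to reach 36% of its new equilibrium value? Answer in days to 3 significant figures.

Areal heat capacity C = ρc_p × D = 4.141×10^6 × 66.79 = 2.77×10^8 J/(m^2 K).
τ = C / λ = 2.77×10^8 / 4.912 = 5.63×10^7 s.
Fraction reached: 1 − e^(−t/τ) = 0.36 ⇒ t = −τ ln(1 − 0.36) = τ × 0.446.
t = 2.51×10^7 s = 291 days.

291 days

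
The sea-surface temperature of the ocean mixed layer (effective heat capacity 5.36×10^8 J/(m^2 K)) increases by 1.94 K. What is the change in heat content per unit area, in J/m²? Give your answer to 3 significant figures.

Areal heat capacity C = 5.36×10^8 J/(m^2 K) (given).
ΔQ = C ΔT = 5.36×10^8 × 1.94 = 1.04×10^9 J/m².

1.04×10^9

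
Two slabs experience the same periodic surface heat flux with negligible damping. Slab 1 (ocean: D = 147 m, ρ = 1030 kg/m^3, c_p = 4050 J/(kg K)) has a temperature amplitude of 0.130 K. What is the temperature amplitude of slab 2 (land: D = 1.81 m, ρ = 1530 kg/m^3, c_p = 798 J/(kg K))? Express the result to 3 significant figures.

36.1 K

C_ocean = 6.13×10^8 J/(m²·K); C_land = 2.21×10^6 J/(m²·K).
A ∝ 1/C ⇒ A_land = A_ocean × C_ocean/C_land = 0.130 × 277 = 36.1 K.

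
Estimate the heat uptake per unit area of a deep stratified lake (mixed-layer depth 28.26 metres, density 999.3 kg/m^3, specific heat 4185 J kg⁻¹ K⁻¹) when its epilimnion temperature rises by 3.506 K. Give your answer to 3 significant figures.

Areal heat capacity C = ρ c_p D = 999.3 × 4185 × 28.26 = 1.18×10^8 J m⁻² K⁻¹.
ΔQ = C ΔT = 1.18×10^8 × 3.506 = 4.14×10^8 J/m².

4.14×10^8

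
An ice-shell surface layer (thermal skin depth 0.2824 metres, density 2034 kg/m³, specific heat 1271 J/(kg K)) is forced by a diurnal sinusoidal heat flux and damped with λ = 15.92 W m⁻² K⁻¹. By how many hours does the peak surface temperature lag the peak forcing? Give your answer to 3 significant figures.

Areal heat capacity C = ρ c_p D = 2034 × 1271 × 0.2824 = 7.30×10^5 J m⁻² K⁻¹.
ω = 2π / 86400 s = 7.27×10^-5 s⁻¹.
Phase lag φ = arctan(Cω/λ) = arctan(53.1/15.92) = 1.28 rad.
Time lag = φ / ω = 1.28 / 7.27×10^-5 = 17600 s = 4.89 hours.

4.89 hours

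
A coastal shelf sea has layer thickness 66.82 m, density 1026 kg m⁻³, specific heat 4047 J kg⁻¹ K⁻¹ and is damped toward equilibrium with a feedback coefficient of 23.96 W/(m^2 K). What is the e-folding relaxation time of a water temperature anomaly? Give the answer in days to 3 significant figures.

134 days

Areal heat capacity C = ρ c_p D = 1026 × 4047 × 66.82 = 2.77×10^8 J/(m²·K).
Relaxation time τ = C / λ = 2.77×10^8 / 23.96 = 1.16×10^7 s.
In days: 1.16×10^7 s / (86400 s/day) = 134 days.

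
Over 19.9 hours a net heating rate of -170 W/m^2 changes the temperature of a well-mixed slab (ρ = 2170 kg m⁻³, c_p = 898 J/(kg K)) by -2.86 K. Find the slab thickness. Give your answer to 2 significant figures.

2.2 m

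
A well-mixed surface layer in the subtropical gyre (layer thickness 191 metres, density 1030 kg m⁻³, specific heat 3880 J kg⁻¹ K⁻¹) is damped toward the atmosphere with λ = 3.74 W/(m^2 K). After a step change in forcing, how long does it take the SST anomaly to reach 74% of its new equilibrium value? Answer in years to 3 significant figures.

8.71 years

Areal heat capacity C = ρ c_p D = 1030 × 3880 × 191 = 7.63×10^8 J/(m²·K).
τ = C / λ = 7.63×10^8 / 3.74 = 2.04×10^8 s.
Fraction reached: 1 − e^(−t/τ) = 0.74 ⇒ t = −τ ln(1 − 0.74) = τ × 1.35.
t = 2.75×10^8 s = 8.71 years.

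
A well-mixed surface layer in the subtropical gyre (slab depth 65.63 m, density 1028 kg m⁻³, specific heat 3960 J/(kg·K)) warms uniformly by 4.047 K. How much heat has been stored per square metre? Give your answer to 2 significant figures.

1.1×10^9

Areal heat capacity C = ρ c_p D = 1028 × 3960 × 65.63 = 2.67×10^8 J/(m²·K).
ΔQ = C ΔT = 2.67×10^8 × 4.047 = 1.08×10^9 J/m².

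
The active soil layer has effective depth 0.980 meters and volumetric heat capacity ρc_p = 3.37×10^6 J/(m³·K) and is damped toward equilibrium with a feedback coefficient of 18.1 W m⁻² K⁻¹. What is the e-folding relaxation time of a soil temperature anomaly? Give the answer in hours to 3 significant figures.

Areal heat capacity C = ρc_p × D = 3.37×10^6 × 0.980 = 3.30×10^6 J m⁻² K⁻¹.
Relaxation time τ = C / λ = 3.30×10^6 / 18.1 = 1.82×10^5 s.
In hours: 1.82×10^5 s / (3600 s/hour) = 50.7 hours.

50.7 hours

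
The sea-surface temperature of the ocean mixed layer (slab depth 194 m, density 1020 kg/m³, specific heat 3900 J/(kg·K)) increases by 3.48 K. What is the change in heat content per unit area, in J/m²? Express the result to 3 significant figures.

2.69×10^9

Areal heat capacity C = ρ c_p D = 1020 × 3900 × 194 = 7.72×10^8 J m⁻² K⁻¹.
ΔQ = C ΔT = 7.72×10^8 × 3.48 = 2.69×10^9 J/m².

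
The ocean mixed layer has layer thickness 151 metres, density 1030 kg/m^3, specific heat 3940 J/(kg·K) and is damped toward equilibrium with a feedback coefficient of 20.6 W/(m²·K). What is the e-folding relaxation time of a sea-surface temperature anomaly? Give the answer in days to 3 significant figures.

344 days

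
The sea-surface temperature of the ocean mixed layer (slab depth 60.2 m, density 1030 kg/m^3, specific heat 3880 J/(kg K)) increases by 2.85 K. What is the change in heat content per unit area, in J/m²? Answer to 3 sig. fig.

6.86×10^8

Areal heat capacity C = ρ c_p D = 1030 × 3880 × 60.2 = 2.41×10^8 J m⁻² K⁻¹.
ΔQ = C ΔT = 2.41×10^8 × 2.85 = 6.86×10^8 J/m².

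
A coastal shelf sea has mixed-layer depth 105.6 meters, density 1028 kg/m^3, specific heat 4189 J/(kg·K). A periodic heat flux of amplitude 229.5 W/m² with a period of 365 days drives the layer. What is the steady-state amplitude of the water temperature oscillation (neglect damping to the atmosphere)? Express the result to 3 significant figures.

Areal heat capacity C = ρ c_p D = 1028 × 4189 × 105.6 = 4.55×10^8 J/(m^2 K).
Angular frequency ω = 2π / T = 2π / 3.15×10^7 s = 1.99×10^-7 s⁻¹.
Cω = 4.55×10^8 × 1.99×10^-7 = 90.6 W/(m²·K).
Amplitude A = F₀ / (Cω) = 229.5 / 90.6 = 2.53 K.

2.53 K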